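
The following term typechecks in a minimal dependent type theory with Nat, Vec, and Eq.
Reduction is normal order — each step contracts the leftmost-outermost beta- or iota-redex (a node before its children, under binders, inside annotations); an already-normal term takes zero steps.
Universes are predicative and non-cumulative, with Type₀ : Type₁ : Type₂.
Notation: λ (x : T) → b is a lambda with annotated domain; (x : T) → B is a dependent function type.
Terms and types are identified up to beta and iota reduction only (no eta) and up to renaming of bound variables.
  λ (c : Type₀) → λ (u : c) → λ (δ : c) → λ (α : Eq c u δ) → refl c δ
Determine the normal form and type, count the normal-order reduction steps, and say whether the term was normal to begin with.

reduced normal form:
  λ (c : Type₀) → λ (u : c) → λ (δ : c) → λ (α : Eq c u δ) → refl c δ
the term's type:
  (c : Type₀) → (u : c) → (δ : c) → (α : Eq c u δ) → Eq c δ δ
normal-order step count: 0
already normal: yes


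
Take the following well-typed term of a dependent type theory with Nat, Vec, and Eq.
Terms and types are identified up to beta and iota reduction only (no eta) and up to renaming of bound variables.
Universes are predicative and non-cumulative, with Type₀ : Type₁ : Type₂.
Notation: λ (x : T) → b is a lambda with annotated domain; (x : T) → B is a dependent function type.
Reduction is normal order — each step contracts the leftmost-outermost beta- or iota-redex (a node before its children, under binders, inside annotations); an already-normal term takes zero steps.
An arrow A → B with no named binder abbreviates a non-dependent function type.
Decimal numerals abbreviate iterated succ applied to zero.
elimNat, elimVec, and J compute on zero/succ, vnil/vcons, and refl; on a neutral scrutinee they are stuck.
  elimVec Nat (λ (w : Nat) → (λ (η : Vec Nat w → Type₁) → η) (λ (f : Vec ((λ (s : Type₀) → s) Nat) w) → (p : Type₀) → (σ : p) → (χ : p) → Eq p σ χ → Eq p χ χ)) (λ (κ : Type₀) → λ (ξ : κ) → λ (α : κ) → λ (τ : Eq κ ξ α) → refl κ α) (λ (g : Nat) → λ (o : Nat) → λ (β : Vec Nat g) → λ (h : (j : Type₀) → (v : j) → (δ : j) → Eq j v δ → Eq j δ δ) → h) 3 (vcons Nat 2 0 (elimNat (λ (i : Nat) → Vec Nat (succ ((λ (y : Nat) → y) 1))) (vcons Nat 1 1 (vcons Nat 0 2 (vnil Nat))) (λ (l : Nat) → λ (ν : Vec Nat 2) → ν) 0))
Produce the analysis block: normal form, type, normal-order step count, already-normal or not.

normal form:
  λ (w : Type₀) → λ (η : w) → λ (f : w) → λ (s : Eq w η f) → refl w f
type:
  (w : Type₀) → (η : w) → (f : w) → Eq w η f → Eq w f f
steps to reach normal form (normal order): 19
started in normal form: no
first redex: an elimVec iota-redex


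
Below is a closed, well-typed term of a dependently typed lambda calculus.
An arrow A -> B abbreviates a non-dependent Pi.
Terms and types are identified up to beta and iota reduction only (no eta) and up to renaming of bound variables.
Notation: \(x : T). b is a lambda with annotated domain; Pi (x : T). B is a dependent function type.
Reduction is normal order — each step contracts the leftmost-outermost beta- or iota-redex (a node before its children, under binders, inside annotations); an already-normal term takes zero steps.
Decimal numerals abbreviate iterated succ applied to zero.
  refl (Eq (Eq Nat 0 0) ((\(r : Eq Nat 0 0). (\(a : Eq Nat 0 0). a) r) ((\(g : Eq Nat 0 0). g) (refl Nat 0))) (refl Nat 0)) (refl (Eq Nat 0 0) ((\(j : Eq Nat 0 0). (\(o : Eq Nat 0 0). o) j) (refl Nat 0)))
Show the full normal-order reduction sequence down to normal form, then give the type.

normal-order reduction sequence:
  refl (Eq (Eq Nat 0 0) ((\(r : Eq Nat 0 0). (\(a : Eq Nat 0 0). a) r) ((\(g : Eq Nat 0 0). g) (refl Nat 0))) (refl Nat 0)) (refl (Eq Nat 0 0) ((\(j : Eq Nat 0 0). (\(o : Eq Nat 0 0). o) j) (refl Nat 0)))
  ~> refl (Eq (Eq Nat 0 0) ((\(r : Eq Nat 0 0). r) ((\(a : Eq Nat 0 0). a) (refl Nat 0))) (refl Nat 0)) (refl (Eq Nat 0 0) ((\(g : Eq Nat 0 0). (\(j : Eq Nat 0 0). j) g) (refl Nat 0)))
  ~> refl (Eq (Eq Nat 0 0) ((\(r : Eq Nat 0 0). r) (refl Nat 0)) (refl Nat 0)) (refl (Eq Nat 0 0) ((\(a : Eq Nat 0 0). (\(g : Eq Nat 0 0). g) a) (refl Nat 0)))
  ~> refl (Eq (Eq Nat 0 0) (refl Nat 0) (refl Nat 0)) (refl (Eq Nat 0 0) ((\(r : Eq Nat 0 0). (\(a : Eq Nat 0 0). a) r) (refl Nat 0)))
  ~> refl (Eq (Eq Nat 0 0) (refl Nat 0) (refl Nat 0)) (refl (Eq Nat 0 0) ((\(r : Eq Nat 0 0). r) (refl Nat 0)))
  ~> refl (Eq (Eq Nat 0 0) (refl Nat 0) (refl Nat 0)) (refl (Eq Nat 0 0) (refl Nat 0))
type:
  Eq (Eq (Eq Nat 0 0) (refl Nat 0) (refl Nat 0)) (refl (Eq Nat 0 0) (refl Nat 0)) (refl (Eq Nat 0 0) (refl Nat 0))


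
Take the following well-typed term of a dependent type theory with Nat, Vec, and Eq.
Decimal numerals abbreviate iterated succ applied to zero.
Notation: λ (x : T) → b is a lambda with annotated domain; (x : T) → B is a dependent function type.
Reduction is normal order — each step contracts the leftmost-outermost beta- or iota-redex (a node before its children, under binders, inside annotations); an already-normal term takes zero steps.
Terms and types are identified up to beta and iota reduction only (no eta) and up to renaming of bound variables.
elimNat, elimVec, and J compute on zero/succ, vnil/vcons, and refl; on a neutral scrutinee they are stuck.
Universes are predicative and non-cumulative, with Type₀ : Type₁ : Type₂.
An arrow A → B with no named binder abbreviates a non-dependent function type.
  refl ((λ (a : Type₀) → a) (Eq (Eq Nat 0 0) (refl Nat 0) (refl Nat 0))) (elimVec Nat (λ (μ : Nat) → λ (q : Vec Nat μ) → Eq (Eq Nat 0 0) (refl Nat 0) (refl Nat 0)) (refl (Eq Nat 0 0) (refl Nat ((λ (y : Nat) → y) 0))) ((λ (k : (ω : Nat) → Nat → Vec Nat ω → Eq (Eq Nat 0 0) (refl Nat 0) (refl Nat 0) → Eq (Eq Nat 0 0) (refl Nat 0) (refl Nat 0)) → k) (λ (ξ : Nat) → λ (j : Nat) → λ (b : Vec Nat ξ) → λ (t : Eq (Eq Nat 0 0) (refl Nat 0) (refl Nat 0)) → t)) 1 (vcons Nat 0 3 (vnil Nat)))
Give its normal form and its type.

reduced normal form:
  refl (Eq (Eq Nat 0 0) (refl Nat 0) (refl Nat 0)) (refl (Eq Nat 0 0) (refl Nat 0))
the term's type:
  Eq (Eq (Eq Nat 0 0) (refl Nat 0) (refl Nat 0)) (refl (Eq Nat 0 0) (refl Nat 0)) (refl (Eq Nat 0 0) (refl Nat 0))


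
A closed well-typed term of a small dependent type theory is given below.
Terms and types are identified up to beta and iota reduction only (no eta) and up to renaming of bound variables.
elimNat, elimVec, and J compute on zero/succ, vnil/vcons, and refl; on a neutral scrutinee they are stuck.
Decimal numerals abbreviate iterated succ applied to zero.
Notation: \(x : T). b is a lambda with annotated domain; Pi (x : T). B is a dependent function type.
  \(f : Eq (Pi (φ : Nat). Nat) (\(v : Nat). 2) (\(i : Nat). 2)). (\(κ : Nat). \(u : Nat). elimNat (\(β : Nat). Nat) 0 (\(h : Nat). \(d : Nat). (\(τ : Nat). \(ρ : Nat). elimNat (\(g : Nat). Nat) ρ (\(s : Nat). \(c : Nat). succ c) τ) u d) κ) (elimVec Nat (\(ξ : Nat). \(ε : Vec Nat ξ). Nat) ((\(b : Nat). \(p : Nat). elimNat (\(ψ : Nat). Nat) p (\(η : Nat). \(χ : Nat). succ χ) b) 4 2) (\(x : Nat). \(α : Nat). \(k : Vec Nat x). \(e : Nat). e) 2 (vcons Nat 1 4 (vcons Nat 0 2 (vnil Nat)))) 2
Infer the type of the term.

type:
  Pi (f : Eq (Pi (φ : Nat). Nat) (\(v : Nat). 2) (\(i : Nat). 2)). Nat


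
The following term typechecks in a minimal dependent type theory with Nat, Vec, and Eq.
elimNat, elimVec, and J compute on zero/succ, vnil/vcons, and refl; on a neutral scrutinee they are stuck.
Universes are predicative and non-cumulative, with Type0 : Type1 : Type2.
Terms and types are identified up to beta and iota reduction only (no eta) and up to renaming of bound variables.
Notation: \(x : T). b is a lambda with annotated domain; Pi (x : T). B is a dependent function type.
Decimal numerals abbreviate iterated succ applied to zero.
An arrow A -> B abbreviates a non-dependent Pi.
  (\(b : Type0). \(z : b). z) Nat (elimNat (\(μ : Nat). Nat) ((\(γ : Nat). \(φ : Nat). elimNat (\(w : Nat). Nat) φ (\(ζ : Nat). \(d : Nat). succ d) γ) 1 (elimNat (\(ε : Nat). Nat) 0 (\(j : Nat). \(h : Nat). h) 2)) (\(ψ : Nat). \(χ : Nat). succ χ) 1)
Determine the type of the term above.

type:
  Nat


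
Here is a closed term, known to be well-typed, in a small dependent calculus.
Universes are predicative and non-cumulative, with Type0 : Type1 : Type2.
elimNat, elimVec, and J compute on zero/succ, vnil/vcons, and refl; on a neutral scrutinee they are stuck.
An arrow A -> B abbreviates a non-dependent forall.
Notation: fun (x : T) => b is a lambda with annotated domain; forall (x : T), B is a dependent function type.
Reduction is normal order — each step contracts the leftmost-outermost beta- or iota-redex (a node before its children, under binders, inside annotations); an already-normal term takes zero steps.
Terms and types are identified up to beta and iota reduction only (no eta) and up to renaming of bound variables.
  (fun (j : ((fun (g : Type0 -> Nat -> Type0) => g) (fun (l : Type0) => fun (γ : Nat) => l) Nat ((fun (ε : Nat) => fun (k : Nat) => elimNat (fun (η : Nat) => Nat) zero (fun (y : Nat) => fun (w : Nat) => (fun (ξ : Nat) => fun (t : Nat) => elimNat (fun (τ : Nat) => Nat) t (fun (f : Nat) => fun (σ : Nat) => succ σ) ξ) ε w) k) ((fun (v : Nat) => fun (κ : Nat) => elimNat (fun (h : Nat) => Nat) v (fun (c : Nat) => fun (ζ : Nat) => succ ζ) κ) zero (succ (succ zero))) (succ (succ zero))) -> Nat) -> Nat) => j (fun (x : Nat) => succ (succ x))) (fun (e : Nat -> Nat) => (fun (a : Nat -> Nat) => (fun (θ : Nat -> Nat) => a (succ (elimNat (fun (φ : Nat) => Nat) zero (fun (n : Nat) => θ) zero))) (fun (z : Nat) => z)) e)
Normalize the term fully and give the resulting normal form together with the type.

normal form:
  succ (succ (succ zero))
inferred type:
  Nat
observation: 6 normal-order steps normalize the term, beginning with a beta-redex.


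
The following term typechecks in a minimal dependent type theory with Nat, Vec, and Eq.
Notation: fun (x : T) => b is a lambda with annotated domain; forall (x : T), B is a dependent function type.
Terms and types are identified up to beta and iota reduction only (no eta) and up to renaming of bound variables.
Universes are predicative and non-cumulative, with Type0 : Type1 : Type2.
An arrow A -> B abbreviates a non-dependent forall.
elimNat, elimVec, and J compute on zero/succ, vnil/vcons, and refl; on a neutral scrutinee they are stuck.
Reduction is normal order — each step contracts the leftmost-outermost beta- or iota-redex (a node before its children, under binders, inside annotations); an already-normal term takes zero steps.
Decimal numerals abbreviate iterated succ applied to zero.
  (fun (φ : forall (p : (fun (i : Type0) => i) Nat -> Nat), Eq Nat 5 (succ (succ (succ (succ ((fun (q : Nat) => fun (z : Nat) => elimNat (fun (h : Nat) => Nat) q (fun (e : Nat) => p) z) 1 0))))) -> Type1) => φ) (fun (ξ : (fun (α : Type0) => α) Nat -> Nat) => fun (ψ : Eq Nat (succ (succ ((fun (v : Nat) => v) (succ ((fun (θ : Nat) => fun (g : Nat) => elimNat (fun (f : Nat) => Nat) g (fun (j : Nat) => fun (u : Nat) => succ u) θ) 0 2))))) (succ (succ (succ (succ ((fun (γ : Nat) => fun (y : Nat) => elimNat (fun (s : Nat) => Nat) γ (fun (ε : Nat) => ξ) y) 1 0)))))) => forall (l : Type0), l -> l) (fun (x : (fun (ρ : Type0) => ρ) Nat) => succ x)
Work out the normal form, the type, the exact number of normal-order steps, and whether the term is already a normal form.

normal form:
  fun (φ : Eq Nat 5 5) => forall (p : Type0), p -> p
inferred type:
  Eq Nat 5 5 -> Type1
steps to reach normal form (normal order): 9
term was already normal: no
first redex: a beta-redex


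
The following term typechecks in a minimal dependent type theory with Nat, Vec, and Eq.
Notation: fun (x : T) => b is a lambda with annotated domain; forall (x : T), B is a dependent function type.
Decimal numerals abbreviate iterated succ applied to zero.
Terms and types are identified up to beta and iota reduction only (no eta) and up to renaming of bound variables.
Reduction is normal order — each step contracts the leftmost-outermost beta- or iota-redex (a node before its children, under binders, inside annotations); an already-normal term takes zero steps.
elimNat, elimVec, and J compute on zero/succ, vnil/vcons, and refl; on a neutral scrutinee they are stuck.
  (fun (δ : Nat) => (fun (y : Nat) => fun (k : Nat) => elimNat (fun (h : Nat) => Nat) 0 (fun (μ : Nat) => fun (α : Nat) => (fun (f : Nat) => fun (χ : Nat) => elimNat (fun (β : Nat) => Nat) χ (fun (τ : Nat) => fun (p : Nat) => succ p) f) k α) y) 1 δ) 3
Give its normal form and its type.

reduced normal form:
  3
inferred type:
  Nat


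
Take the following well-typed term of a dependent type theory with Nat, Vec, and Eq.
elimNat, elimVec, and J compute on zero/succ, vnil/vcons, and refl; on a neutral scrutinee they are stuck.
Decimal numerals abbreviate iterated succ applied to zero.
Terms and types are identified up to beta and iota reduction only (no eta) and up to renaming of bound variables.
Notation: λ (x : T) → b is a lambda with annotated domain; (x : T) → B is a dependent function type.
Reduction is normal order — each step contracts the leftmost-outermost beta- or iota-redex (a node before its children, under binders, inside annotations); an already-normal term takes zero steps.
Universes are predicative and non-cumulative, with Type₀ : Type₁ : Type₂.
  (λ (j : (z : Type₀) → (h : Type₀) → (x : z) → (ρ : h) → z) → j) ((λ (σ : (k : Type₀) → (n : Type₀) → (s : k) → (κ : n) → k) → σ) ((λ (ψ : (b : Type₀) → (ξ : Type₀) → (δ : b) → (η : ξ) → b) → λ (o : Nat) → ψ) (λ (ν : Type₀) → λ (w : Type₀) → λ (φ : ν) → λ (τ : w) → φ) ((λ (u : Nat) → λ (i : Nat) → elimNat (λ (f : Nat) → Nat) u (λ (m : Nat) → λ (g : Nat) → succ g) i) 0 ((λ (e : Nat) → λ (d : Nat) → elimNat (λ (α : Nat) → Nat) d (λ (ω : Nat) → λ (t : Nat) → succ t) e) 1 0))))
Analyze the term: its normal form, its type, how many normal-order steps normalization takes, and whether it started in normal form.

resulting normal form:
  λ (j : Type₀) → λ (z : Type₀) → λ (h : j) → λ (x : z) → h
inferred type:
  (j : Type₀) → (z : Type₀) → (h : j) → (x : z) → j
reduction steps (normal order): 4
term was already normal: no
first redex: a beta-redex


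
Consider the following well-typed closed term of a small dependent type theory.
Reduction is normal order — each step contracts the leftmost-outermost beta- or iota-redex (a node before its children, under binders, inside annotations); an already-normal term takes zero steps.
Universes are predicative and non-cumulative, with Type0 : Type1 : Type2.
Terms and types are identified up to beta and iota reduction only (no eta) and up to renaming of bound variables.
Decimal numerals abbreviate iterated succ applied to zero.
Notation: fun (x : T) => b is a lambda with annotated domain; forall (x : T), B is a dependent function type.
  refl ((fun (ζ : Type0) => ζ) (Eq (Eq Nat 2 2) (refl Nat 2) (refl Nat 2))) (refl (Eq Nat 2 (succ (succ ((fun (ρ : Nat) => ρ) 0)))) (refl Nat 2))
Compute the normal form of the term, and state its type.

reduced normal form:
  refl (Eq (Eq Nat 2 2) (refl Nat 2) (refl Nat 2)) (refl (Eq Nat 2 2) (refl Nat 2))
the term's type:
  Eq (Eq (Eq Nat 2 2) (refl Nat 2) (refl Nat 2)) (refl (Eq Nat 2 2) (refl Nat 2)) (refl (Eq Nat 2 2) (refl Nat 2))
observation: contracting a beta-redex first, the term normalizes in 2 steps.


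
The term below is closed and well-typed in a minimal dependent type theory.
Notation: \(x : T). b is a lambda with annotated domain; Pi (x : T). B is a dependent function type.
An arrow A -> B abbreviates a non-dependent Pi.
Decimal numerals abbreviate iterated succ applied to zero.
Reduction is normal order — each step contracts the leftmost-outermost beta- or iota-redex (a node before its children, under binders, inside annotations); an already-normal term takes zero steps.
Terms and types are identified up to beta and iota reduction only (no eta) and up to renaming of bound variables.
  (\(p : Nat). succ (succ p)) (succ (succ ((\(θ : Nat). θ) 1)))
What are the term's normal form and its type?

normal form:
  5
inferred type:
  Nat
observation: the leftmost-outermost redex is a beta-redex, and normalization takes 2 steps.


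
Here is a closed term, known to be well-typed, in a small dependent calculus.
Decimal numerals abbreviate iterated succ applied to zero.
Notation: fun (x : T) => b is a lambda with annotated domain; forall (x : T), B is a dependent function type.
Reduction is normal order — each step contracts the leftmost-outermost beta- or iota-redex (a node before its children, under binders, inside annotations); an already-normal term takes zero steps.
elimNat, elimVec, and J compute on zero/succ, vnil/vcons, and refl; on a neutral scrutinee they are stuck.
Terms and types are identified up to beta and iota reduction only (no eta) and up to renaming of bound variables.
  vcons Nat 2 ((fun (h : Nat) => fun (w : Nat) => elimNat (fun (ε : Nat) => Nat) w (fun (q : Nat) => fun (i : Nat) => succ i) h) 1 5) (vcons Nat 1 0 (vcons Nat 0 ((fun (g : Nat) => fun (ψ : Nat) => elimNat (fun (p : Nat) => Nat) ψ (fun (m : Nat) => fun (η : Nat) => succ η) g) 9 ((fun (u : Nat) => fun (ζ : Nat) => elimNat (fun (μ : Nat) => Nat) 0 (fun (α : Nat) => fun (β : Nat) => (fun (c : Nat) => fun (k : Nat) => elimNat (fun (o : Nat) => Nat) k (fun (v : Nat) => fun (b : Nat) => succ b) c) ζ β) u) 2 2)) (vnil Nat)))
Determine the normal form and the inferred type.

resulting normal form:
  vcons Nat 2 6 (vcons Nat 1 0 (vcons Nat 0 13 (vnil Nat)))
the term's type:
  Vec Nat 3
observation: the first redex contracted is a beta-redex; the normal form is reached in 63 normal-order steps.


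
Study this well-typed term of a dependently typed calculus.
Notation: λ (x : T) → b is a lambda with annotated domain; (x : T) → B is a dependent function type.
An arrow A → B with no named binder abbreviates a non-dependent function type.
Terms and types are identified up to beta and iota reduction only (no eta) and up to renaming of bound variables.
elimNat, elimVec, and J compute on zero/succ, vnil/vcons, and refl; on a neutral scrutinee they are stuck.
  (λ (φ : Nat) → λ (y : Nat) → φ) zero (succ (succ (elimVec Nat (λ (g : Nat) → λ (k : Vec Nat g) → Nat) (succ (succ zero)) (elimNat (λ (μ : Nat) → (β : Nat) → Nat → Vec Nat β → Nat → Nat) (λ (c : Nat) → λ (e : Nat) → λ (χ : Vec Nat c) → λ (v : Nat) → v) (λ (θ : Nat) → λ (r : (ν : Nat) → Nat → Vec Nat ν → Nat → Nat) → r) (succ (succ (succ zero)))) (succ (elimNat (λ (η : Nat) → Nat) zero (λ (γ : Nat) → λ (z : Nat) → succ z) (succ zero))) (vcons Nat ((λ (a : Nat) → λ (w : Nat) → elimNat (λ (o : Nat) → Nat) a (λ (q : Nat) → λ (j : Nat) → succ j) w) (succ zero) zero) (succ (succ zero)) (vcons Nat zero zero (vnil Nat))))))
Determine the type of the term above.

type:
  Nat


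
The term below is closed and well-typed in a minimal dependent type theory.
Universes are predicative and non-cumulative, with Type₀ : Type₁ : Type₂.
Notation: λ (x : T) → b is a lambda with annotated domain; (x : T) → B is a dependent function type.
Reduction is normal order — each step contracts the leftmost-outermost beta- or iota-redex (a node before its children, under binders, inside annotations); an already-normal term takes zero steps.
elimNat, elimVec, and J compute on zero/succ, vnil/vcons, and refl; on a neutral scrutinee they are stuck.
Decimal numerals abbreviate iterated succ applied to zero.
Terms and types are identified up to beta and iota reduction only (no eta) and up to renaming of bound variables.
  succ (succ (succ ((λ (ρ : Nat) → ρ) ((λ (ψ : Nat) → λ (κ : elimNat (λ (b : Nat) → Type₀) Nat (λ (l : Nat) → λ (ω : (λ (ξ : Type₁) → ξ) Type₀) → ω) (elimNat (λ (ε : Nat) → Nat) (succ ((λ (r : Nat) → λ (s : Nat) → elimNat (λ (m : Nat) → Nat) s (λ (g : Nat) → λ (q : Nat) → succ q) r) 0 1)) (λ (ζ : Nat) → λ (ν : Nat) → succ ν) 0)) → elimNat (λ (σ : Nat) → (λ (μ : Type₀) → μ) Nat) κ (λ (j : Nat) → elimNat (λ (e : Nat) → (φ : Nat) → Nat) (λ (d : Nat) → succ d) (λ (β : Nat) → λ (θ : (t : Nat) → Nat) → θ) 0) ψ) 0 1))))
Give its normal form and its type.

reduced normal form:
  4
the term's type:
  Nat
observation: 4 normal-order steps separate the term from its normal form.


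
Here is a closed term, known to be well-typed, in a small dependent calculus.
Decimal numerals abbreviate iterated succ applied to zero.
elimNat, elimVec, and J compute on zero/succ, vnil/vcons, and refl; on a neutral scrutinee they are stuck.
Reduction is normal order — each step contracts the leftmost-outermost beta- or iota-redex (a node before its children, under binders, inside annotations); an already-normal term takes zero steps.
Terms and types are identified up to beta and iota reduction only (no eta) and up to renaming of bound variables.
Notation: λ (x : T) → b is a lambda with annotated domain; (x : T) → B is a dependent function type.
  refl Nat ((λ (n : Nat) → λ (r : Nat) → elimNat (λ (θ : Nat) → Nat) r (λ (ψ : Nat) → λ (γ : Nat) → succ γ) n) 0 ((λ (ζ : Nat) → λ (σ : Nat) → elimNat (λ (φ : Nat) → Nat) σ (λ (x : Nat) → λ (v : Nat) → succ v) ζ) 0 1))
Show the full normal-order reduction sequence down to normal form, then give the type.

normal-order reduction sequence:
  refl Nat ((λ (n : Nat) → λ (r : Nat) → elimNat (λ (θ : Nat) → Nat) r (λ (ψ : Nat) → λ (γ : Nat) → succ γ) n) 0 ((λ (ζ : Nat) → λ (σ : Nat) → elimNat (λ (φ : Nat) → Nat) σ (λ (x : Nat) → λ (v : Nat) → succ v) ζ) 0 1))
  ~> refl Nat ((λ (n : Nat) → elimNat (λ (r : Nat) → Nat) n (λ (θ : Nat) → λ (ψ : Nat) → succ ψ) 0) ((λ (γ : Nat) → λ (ζ : Nat) → elimNat (λ (σ : Nat) → Nat) ζ (λ (φ : Nat) → λ (x : Nat) → succ x) γ) 0 1))
  ~> refl Nat (elimNat (λ (n : Nat) → Nat) ((λ (r : Nat) → λ (θ : Nat) → elimNat (λ (ψ : Nat) → Nat) θ (λ (γ : Nat) → λ (ζ : Nat) → succ ζ) r) 0 1) (λ (σ : Nat) → λ (φ : Nat) → succ φ) 0)
  ~> refl Nat ((λ (n : Nat) → λ (r : Nat) → elimNat (λ (θ : Nat) → Nat) r (λ (ψ : Nat) → λ (γ : Nat) → succ γ) n) 0 1)
  ~> refl Nat ((λ (n : Nat) → elimNat (λ (r : Nat) → Nat) n (λ (θ : Nat) → λ (ψ : Nat) → succ ψ) 0) 1)
  ~> refl Nat (elimNat (λ (n : Nat) → Nat) 1 (λ (r : Nat) → λ (θ : Nat) → succ θ) 0)
  ~> refl Nat 1
the term's type:
  Eq Nat 1 1


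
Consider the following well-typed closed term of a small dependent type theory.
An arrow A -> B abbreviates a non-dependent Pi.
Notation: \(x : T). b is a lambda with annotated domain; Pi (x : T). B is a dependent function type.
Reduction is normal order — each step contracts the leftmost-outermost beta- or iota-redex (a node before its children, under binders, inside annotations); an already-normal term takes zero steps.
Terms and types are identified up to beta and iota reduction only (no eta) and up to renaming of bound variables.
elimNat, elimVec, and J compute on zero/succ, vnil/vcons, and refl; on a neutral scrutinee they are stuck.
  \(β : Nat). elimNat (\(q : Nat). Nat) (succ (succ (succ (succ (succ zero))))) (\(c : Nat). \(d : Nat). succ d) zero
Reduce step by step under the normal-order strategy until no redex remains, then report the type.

normal-order reduction sequence:
  \(β : Nat). elimNat (\(q : Nat). Nat) (succ (succ (succ (succ (succ zero))))) (\(c : Nat). \(d : Nat). succ d) zero
  ~> \(β : Nat). succ (succ (succ (succ (succ zero))))
the term's type:
  Nat -> Nat


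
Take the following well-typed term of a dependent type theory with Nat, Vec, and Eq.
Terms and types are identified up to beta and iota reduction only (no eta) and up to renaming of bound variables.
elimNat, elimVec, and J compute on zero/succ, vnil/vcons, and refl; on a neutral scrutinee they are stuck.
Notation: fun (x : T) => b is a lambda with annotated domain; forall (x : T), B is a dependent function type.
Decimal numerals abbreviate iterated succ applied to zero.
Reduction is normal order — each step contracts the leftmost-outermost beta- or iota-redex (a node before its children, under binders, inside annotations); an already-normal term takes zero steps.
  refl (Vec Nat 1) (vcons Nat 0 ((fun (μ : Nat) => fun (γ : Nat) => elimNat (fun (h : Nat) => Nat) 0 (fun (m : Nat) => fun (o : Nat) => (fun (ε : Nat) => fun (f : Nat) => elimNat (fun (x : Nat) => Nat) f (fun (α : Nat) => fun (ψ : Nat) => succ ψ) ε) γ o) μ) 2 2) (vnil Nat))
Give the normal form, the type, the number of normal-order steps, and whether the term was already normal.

resulting normal form:
  refl (Vec Nat 1) (vcons Nat 0 4 (vnil Nat))
type:
  Eq (Vec Nat 1) (vcons Nat 0 4 (vnil Nat)) (vcons Nat 0 4 (vnil Nat))
normal-order step count: 27
term was already normal: no
first contracted redex: a beta-redex


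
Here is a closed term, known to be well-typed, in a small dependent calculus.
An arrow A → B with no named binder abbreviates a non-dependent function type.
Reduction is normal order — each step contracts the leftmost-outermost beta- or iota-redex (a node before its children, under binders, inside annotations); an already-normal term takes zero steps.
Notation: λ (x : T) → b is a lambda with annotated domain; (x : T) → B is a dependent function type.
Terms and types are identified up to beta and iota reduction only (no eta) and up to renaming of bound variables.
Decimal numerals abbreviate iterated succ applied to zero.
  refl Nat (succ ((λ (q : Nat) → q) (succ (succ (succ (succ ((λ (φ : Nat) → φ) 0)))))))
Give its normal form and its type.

reduced normal form:
  refl Nat 5
the term's type:
  Eq Nat 5 5
observation: the first redex contracted is a beta-redex; the normal form is reached in 2 normal-order steps.


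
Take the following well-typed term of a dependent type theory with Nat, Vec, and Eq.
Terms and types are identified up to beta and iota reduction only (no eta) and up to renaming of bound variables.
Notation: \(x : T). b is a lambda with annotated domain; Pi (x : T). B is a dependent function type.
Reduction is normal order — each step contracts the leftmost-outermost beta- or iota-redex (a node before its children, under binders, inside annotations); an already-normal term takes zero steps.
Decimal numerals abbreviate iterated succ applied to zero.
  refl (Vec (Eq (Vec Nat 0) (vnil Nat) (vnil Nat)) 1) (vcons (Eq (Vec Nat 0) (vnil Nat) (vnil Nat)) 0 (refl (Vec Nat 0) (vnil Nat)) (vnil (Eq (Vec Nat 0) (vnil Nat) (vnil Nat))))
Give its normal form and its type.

reduced normal form:
  refl (Vec (Eq (Vec Nat 0) (vnil Nat) (vnil Nat)) 1) (vcons (Eq (Vec Nat 0) (vnil Nat) (vnil Nat)) 0 (refl (Vec Nat 0) (vnil Nat)) (vnil (Eq (Vec Nat 0) (vnil Nat) (vnil Nat))))
inferred type:
  Eq (Vec (Eq (Vec Nat 0) (vnil Nat) (vnil Nat)) 1) (vcons (Eq (Vec Nat 0) (vnil Nat) (vnil Nat)) 0 (refl (Vec Nat 0) (vnil Nat)) (vnil (Eq (Vec Nat 0) (vnil Nat) (vnil Nat)))) (vcons (Eq (Vec Nat 0) (vnil Nat) (vnil Nat)) 0 (refl (Vec Nat 0) (vnil Nat)) (vnil (Eq (Vec Nat 0) (vnil Nat) (vnil Nat))))


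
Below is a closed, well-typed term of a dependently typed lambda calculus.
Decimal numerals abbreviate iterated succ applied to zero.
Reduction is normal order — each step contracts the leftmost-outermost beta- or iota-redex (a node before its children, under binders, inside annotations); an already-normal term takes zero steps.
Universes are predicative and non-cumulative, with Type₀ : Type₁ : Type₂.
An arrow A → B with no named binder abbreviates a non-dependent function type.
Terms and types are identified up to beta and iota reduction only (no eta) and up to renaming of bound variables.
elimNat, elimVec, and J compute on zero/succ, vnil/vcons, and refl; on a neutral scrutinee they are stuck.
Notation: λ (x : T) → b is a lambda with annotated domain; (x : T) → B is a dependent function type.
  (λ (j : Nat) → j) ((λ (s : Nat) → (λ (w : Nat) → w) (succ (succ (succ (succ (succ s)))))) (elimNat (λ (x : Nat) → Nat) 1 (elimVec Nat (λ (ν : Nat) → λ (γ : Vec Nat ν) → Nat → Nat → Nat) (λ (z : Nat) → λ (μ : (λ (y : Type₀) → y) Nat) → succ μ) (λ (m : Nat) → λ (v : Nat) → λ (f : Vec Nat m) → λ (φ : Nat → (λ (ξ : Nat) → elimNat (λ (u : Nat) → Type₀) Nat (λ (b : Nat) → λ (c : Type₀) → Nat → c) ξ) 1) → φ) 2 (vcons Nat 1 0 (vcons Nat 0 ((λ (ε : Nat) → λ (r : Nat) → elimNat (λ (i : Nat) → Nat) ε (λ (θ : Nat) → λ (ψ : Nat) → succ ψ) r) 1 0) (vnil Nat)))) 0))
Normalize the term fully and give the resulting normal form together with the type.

resulting normal form:
  6
the term's type:
  Nat
observation: the first redex contracted is a beta-redex; the normal form is reached in 4 normal-order steps.


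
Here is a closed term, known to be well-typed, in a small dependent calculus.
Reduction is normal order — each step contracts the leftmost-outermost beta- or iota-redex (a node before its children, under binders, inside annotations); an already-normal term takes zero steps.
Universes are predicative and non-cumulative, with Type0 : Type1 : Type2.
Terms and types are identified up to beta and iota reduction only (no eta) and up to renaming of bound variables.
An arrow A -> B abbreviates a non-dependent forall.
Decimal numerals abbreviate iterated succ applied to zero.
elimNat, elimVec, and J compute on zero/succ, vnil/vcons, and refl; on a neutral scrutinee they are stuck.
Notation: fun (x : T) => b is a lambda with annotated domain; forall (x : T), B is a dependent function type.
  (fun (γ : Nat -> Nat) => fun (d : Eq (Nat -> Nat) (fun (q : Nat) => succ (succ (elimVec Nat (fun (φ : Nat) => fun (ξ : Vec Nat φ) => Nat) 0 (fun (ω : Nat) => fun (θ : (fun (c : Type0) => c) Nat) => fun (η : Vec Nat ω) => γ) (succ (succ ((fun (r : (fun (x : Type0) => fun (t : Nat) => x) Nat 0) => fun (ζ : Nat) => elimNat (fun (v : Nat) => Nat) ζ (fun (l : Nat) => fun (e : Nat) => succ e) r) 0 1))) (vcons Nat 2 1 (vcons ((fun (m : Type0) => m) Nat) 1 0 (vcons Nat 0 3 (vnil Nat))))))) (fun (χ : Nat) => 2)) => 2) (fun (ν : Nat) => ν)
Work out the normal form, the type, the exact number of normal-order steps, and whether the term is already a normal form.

reduced normal form:
  fun (γ : Eq (Nat -> Nat) (fun (d : Nat) => 2) (fun (q : Nat) => 2)) => 2
type:
  Eq (Nat -> Nat) (fun (γ : Nat) => 2) (fun (d : Nat) => 2) -> Nat
steps to reach normal form (normal order): 17
already normal: no
first redex: a beta-redex


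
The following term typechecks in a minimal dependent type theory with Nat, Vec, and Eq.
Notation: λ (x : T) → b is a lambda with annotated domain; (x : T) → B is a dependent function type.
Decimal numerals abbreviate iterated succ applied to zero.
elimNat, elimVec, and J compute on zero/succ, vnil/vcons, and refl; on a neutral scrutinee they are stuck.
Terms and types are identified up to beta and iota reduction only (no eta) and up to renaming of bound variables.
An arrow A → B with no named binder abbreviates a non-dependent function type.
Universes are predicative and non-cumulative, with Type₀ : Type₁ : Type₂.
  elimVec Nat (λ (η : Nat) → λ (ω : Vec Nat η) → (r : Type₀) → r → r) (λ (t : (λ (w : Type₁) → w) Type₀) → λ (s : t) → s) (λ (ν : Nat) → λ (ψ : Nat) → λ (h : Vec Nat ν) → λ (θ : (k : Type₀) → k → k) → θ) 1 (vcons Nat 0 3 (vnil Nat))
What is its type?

inferred type:
  (η : Type₀) → η → η


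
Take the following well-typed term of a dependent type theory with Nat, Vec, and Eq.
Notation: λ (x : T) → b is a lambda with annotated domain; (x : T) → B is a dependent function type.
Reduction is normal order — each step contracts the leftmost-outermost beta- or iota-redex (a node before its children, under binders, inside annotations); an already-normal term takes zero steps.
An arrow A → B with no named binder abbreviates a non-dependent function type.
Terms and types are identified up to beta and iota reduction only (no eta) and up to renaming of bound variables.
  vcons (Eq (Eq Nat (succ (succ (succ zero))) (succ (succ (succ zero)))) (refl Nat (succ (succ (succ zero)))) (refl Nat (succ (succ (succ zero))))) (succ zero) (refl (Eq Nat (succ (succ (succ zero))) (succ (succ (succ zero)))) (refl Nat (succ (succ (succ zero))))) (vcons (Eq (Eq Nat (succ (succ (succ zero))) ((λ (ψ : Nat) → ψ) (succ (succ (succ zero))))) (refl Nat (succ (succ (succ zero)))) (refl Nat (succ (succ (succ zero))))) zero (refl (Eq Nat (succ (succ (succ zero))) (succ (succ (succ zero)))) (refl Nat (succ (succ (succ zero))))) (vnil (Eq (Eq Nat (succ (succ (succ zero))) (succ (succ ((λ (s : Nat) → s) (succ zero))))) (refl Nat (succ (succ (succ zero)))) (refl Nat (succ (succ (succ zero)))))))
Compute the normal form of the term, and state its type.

normal form:
  vcons (Eq (Eq Nat (succ (succ (succ zero))) (succ (succ (succ zero)))) (refl Nat (succ (succ (succ zero)))) (refl Nat (succ (succ (succ zero))))) (succ zero) (refl (Eq Nat (succ (succ (succ zero))) (succ (succ (succ zero)))) (refl Nat (succ (succ (succ zero))))) (vcons (Eq (Eq Nat (succ (succ (succ zero))) (succ (succ (succ zero)))) (refl Nat (succ (succ (succ zero)))) (refl Nat (succ (succ (succ zero))))) zero (refl (Eq Nat (succ (succ (succ zero))) (succ (succ (succ zero)))) (refl Nat (succ (succ (succ zero))))) (vnil (Eq (Eq Nat (succ (succ (succ zero))) (succ (succ (succ zero)))) (refl Nat (succ (succ (succ zero)))) (refl Nat (succ (succ (succ zero)))))))
the term's type:
  Vec (Eq (Eq Nat (succ (succ (succ zero))) (succ (succ (succ zero)))) (refl Nat (succ (succ (succ zero)))) (refl Nat (succ (succ (succ zero))))) (succ (succ zero))


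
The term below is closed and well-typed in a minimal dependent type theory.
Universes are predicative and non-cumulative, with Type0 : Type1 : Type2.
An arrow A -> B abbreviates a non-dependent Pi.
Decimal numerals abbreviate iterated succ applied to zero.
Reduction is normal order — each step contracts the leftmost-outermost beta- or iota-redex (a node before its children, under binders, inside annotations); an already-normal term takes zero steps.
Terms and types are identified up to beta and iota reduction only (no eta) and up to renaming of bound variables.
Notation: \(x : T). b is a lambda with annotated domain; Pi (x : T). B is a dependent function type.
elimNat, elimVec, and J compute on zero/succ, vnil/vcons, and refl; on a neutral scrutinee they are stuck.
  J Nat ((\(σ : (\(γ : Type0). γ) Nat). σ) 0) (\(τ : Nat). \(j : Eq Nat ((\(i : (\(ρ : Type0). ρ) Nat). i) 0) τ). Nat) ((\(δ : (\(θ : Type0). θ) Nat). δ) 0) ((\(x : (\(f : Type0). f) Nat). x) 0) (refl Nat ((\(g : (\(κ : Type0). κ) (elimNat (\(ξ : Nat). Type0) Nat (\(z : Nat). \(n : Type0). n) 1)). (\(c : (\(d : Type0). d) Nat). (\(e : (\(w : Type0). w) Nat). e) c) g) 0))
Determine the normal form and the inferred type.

reduced normal form:
  0
the term's type:
  Nat


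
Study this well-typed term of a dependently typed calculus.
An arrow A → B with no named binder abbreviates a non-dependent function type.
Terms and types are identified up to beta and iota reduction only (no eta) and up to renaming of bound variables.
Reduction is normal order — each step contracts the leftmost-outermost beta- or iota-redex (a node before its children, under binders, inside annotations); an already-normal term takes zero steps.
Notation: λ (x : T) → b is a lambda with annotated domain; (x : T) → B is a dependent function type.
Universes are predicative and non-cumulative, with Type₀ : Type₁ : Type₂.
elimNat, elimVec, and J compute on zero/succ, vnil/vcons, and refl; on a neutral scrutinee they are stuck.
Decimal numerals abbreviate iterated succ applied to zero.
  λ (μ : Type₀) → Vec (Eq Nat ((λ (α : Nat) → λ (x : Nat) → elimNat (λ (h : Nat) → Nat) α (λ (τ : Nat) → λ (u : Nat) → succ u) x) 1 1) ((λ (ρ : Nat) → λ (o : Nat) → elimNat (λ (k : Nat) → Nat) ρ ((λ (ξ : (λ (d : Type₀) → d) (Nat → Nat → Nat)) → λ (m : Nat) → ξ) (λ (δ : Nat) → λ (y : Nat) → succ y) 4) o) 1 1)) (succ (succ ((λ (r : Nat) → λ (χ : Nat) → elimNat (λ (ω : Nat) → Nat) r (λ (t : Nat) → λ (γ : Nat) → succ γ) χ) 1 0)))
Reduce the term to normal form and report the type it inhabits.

reduced normal form:
  λ (μ : Type₀) → Vec (Eq Nat 2 2) 3
type:
  Type₀ → Type₀
observation: normalization takes exactly 17 steps under the normal-order strategy.


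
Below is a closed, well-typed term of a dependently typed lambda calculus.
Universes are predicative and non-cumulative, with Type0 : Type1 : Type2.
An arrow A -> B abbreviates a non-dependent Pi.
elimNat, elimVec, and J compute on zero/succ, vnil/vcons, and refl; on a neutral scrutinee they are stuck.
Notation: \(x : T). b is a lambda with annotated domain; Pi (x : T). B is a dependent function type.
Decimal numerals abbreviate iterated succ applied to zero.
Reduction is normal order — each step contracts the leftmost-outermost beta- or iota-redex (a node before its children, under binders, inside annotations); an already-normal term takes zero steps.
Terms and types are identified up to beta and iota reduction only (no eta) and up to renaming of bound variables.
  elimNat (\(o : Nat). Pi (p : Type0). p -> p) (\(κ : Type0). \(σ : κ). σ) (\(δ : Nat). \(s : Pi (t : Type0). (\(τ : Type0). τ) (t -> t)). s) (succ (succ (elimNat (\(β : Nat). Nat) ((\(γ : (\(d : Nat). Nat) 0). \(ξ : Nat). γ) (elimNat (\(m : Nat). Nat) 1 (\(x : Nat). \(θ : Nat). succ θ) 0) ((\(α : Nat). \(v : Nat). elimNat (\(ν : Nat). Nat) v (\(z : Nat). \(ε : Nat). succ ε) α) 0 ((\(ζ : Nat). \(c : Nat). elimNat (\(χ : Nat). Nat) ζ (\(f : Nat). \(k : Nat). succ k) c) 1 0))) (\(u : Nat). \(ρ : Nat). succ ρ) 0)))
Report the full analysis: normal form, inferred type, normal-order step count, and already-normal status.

reduced normal form:
  \(o : Type0). \(p : o). p
the term's type:
  Pi (o : Type0). o -> o
steps to reach normal form (normal order): 15
started in normal form: no
first redex: an elimNat iota-redex


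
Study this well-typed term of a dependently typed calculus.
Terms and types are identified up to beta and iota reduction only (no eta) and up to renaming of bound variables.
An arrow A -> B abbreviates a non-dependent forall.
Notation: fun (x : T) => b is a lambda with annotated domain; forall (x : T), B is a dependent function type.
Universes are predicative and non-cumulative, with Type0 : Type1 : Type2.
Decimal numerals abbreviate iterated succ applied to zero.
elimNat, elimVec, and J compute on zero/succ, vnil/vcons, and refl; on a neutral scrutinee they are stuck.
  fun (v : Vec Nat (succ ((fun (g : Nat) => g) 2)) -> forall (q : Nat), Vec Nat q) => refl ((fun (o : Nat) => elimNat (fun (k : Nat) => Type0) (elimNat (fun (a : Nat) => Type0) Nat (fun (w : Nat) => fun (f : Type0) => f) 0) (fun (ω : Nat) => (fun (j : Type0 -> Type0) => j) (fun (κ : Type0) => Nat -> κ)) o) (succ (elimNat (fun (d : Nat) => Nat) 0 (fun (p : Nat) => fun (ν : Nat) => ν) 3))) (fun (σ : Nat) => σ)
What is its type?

the term's type:
  (Vec Nat 3 -> forall (v : Nat), Vec Nat v) -> Eq (Nat -> Nat) (fun (g : Nat) => g) (fun (q : Nat) => q)


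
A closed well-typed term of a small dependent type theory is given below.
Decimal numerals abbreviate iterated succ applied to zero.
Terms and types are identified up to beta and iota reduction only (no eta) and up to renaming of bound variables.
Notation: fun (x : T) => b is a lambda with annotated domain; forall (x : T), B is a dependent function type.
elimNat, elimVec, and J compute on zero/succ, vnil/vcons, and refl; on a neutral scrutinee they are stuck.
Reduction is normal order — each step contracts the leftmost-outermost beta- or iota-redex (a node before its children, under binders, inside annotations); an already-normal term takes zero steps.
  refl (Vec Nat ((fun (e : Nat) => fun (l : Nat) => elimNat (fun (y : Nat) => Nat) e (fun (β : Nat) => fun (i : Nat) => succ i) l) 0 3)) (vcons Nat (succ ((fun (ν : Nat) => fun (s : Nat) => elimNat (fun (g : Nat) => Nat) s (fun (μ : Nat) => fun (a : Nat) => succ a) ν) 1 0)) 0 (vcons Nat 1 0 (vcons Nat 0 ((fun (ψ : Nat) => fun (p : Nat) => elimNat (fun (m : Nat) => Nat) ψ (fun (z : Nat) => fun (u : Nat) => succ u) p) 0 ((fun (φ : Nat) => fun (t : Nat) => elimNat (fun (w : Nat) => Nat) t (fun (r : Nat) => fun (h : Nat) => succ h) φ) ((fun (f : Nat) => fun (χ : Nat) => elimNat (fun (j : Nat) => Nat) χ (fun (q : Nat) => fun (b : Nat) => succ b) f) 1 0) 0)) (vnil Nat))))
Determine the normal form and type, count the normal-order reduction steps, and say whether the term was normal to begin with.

reduced normal form:
  refl (Vec Nat 3) (vcons Nat 2 0 (vcons Nat 1 0 (vcons Nat 0 1 (vnil Nat))))
inferred type:
  Eq (Vec Nat 3) (vcons Nat 2 0 (vcons Nat 1 0 (vcons Nat 0 1 (vnil Nat)))) (vcons Nat 2 0 (vcons Nat 1 0 (vcons Nat 0 1 (vnil Nat))))
normal-order step count: 36
term was already normal: no
first redex: a beta-redex
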